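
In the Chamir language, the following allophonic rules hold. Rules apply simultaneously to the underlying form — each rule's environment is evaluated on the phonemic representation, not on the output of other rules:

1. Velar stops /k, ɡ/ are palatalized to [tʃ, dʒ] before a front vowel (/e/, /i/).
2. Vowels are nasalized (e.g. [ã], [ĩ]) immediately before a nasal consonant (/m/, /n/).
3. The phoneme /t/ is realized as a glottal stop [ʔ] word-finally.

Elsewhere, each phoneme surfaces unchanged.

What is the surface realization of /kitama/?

[tʃitãma]

/k/ — word-initial, before a front vowel — surfaces as [tʃ] (rule 1).
/i/ (between /k/ and /t/) is in the target of rule 2 but the environment (before a nasal consonant) is not met → [i].
/t/ — between /i/ and /a/; rule 3 does not apply here → [t].
/a/ — between /t/ and /m/, before a nasal consonant — surfaces as [ã] (rule 2).
/a/ (word-final) fails the environment for rule 2, so it stays [a].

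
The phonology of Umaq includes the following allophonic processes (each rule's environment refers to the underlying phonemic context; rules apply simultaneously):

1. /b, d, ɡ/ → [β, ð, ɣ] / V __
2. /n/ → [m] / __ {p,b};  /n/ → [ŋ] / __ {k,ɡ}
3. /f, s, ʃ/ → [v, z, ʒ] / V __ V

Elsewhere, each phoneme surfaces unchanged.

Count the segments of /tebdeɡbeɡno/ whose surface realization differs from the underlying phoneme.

Segments that undergo a rule: /b/ → [β] (rule 1); /ɡ/ → [ɣ] (rule 1); /ɡ/ → [ɣ] (rule 1).
All other segments surface unchanged.

3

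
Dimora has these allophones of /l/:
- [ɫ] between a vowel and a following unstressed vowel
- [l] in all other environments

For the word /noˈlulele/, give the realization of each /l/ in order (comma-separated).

Occurrence 1 (position 3): no conditioning environment matches → elsewhere allophone [l].
Occurrence 2 (position 5): between a vowel and a following unstressed vowel → [ɫ].
Occurrence 3 (position 7): between a vowel and a following unstressed vowel → [ɫ].

[l], [ɫ], [ɫ]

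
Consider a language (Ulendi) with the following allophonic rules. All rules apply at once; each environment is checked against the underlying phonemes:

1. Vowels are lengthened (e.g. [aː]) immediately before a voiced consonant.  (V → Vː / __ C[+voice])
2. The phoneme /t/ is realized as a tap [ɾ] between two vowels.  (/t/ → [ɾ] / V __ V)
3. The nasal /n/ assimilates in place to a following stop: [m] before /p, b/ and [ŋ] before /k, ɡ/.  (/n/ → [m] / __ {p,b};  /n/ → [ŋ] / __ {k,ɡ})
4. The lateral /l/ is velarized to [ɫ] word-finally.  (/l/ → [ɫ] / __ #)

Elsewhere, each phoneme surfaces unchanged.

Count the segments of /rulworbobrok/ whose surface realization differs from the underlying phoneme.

Segments that undergo a rule: /u/ → [uː] (rule 1); /o/ → [oː] (rule 1); /o/ → [oː] (rule 1).
All other segments surface unchanged.

3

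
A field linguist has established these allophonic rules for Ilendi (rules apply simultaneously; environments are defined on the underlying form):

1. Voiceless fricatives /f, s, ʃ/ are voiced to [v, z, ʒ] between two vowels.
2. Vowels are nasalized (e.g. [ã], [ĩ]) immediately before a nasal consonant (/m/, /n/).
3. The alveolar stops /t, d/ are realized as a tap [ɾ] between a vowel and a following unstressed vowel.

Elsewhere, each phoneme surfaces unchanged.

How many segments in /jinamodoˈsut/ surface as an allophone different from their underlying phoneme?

4

Segments that undergo a rule: /i/ → [ĩ] (rule 2); /a/ → [ã] (rule 2); /d/ → [ɾ] (rule 3); /s/ → [z] (rule 1).
All other segments surface unchanged.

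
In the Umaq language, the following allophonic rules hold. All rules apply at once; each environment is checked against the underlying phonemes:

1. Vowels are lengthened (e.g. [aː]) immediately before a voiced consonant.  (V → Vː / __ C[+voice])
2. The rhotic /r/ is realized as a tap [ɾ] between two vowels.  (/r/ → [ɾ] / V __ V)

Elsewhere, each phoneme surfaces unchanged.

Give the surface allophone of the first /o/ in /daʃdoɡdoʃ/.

[oː]

/o/ — between /d/ and /ɡ/, before a voiced consonant — surfaces as [oː] (rule 1).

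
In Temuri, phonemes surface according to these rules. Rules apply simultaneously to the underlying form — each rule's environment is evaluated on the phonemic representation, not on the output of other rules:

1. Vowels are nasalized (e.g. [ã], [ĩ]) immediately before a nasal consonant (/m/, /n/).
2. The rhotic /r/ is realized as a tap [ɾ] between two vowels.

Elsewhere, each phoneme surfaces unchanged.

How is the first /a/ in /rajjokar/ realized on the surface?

[a]

/a/ (between /r/ and /j/): rule 1 targets it, but not before a nasal consonant → unchanged [a].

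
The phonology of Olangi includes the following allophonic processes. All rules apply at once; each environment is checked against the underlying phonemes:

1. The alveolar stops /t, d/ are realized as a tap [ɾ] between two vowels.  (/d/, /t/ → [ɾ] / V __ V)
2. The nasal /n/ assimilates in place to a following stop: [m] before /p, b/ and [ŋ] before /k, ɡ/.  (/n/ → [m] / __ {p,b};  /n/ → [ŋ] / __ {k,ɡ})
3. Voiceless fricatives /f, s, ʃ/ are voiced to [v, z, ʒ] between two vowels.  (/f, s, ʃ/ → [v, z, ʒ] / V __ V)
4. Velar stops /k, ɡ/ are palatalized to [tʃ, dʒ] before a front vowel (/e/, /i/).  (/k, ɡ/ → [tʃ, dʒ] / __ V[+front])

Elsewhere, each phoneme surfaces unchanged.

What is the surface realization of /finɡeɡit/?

[fiŋdʒedʒit]

/f/ (word-initial): rule 3 targets it, but not between two vowels → unchanged [f].
/i/ stays [i].
/n/ — between /i/ and /ɡ/, before a labial or velar stop — surfaces as [ŋ] (rule 2).
/ɡ/ — between /n/ and /e/, before a front vowel — surfaces as [dʒ] (rule 4).
/e/ — not in any rule's target class → [e].
Rule 4 applies to /ɡ/ (between /e/ and /i/: before a front vowel) → [dʒ].
/i/ stays [i].
/t/ (word-final): rule 1 targets it, but not between two vowels → unchanged [t].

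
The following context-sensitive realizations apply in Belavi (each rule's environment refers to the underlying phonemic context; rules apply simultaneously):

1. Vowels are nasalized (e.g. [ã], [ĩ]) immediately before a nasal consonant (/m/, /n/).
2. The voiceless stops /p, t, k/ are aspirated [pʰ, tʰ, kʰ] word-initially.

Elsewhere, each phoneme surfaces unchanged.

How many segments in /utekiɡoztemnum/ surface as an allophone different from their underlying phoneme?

2

Segments that undergo a rule: /e/ → [ẽ] (rule 1); /u/ → [ũ] (rule 1).
All other segments surface unchanged.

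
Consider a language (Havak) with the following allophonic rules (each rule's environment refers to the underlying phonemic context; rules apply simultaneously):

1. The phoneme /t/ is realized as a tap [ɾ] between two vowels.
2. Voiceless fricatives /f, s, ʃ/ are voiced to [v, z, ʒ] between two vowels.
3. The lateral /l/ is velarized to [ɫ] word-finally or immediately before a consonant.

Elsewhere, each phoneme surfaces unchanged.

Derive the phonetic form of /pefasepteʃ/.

/p/ (word-initial): no rule targets it → [p].
/e/ stays [e].
Rule 2 applies to /f/ (between /e/ and /a/: between two vowels) → [v].
/a/ stays [a].
Rule 2 applies to /s/ (between /a/ and /e/: between two vowels) → [z].
/e/ — not in any rule's target class → [e].
/p/ (between /e/ and /t/) is unaffected → [p].
/t/ (between /p/ and /e/): rule 1 targets it, but not between two vowels → unchanged [t].
/e/ stays [e].
/ʃ/ (word-final) is in the target of rule 2 but the environment (between two vowels) is not met → [ʃ].

[pevazepteʃ]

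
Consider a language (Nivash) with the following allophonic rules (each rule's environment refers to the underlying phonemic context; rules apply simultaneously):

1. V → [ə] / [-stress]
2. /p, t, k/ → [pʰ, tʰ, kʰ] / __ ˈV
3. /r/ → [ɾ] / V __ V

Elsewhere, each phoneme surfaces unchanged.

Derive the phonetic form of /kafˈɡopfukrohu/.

/k/ (word-initial): rule 2 targets it, but not immediately before a stressed vowel → unchanged [k].
/a/ meets the environment for rule 1 (in an unstressed syllable) → [ə].
/f/ (between /a/ and /ɡ/) is unaffected → [f].
/ɡ/ (between /f/ and /o/) is unaffected → [ɡ].
/o/ (between /ɡ/ and /p/) fails the environment for rule 1, so it stays [o].
/p/ (between /o/ and /f/) is in the target of rule 2 but the environment (immediately before a stressed vowel) is not met → [p].
/f/ — not in any rule's target class → [f].
/u/ meets the environment for rule 1 (in an unstressed syllable) → [ə].
/k/ (between /u/ and /r/) fails the environment for rule 2, so it stays [k].
/r/ (between /k/ and /o/) fails the environment for rule 3, so it stays [r].
Rule 1 applies to /o/ (between /r/ and /h/: in an unstressed syllable) → [ə].
/h/ — not in any rule's target class → [h].
/u/ (word-final) occurs in an unstressed syllable → [ə] by rule 1.

[kəfˈɡopfəkrəhə]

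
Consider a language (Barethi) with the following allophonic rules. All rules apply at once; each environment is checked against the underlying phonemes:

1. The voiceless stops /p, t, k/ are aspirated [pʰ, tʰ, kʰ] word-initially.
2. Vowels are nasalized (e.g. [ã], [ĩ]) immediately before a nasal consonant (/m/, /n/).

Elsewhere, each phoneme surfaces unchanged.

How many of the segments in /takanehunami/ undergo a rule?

4

Segments that undergo a rule: /t/ → [tʰ] (rule 1); /a/ → [ã] (rule 2); /u/ → [ũ] (rule 2); /a/ → [ã] (rule 2).
All other segments surface unchanged.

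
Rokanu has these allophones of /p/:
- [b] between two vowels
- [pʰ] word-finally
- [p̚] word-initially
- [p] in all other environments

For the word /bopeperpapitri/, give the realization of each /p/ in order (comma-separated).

[b], [b], [p], [b]

Occurrence 1 (position 3): between two vowels → [b].
Occurrence 2 (position 5): between two vowels → [b].
Occurrence 3 (position 8): no conditioning environment matches → elsewhere allophone [p].
Occurrence 4 (position 10): between two vowels → [b].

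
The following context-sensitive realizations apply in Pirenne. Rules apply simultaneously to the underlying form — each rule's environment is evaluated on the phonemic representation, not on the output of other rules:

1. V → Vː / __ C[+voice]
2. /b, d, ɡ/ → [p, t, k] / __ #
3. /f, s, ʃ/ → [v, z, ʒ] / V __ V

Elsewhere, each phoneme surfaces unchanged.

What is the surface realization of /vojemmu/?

[voːjeːmmu]

/v/ (word-initial): no rule targets it → [v].
/o/ (between /v/ and /j/): before a voiced consonant, so rule 1 applies → [oː].
/j/ stays [j].
Rule 1 applies to /e/ (between /j/ and /m/: before a voiced consonant) → [eː].
/m/ (between /e/ and /m/): no rule targets it → [m].
/m/ (between /m/ and /u/): no rule targets it → [m].
/u/ (word-final) is in the target of rule 1 but the environment (before a voiced consonant) is not met → [u].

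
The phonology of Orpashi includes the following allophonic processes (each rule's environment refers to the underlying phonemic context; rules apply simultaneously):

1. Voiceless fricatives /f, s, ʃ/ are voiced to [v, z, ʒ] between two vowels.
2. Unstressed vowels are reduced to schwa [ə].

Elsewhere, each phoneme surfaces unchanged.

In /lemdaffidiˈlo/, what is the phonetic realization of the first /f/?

[f]

/f/ (between /a/ and /f/): rule 1 targets it, but not between two vowels → unchanged [f].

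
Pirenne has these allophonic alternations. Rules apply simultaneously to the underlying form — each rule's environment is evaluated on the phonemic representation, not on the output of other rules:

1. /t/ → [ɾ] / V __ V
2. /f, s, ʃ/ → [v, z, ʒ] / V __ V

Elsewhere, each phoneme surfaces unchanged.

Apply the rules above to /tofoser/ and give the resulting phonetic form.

/t/ — word-initial; rule 1 does not apply here → [t].
/o/ (between /t/ and /f/): no rule targets it → [o].
/f/ (between /o/ and /o/): between two vowels, so rule 2 applies → [v].
/o/ stays [o].
Rule 2 applies to /s/ (between /o/ and /e/: between two vowels) → [z].
/e/ (between /s/ and /r/): no rule targets it → [e].
/r/ (word-final): no rule targets it → [r].

[tovozer]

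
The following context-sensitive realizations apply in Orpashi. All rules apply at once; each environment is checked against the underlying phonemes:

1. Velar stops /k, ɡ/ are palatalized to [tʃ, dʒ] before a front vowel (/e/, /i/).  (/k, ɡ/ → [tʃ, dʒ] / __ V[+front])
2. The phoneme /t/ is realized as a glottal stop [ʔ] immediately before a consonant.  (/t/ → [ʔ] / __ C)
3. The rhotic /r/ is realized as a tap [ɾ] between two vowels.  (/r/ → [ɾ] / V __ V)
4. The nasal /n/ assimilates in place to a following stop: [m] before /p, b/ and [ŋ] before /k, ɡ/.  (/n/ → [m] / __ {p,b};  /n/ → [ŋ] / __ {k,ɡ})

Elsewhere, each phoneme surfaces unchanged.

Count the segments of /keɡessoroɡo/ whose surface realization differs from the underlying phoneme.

Segments that undergo a rule: /k/ → [tʃ] (rule 1); /ɡ/ → [dʒ] (rule 1); /r/ → [ɾ] (rule 3).
All other segments surface unchanged.

3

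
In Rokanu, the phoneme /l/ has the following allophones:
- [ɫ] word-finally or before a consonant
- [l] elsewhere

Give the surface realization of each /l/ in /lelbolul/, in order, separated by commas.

[l], [ɫ], [l], [ɫ]

Occurrence 1 (position 1): no conditioning environment matches → elsewhere allophone [l].
Occurrence 2 (position 3): word-finally or before a consonant → [ɫ].
Occurrence 3 (position 6): no conditioning environment matches → elsewhere allophone [l].
Occurrence 4 (position 8): word-finally or before a consonant → [ɫ].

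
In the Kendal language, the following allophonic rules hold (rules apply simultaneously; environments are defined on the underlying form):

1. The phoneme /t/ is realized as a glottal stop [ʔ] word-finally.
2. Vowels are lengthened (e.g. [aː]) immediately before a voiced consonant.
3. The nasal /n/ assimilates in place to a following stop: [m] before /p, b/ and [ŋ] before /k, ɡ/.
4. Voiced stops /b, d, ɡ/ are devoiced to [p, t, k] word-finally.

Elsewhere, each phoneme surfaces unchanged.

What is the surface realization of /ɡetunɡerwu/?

/ɡ/ — word-initial; rule 4 does not apply here → [ɡ].
/e/ (between /ɡ/ and /t/) fails the environment for rule 2, so it stays [e].
/t/ (between /e/ and /u/) fails the environment for rule 1, so it stays [t].
/u/ — between /t/ and /n/, before a voiced consonant — surfaces as [uː] (rule 2).
Rule 3 applies to /n/ (between /u/ and /ɡ/: before a labial or velar stop) → [ŋ].
/ɡ/ (between /n/ and /e/) fails the environment for rule 4, so it stays [ɡ].
Rule 2 applies to /e/ (between /ɡ/ and /r/: before a voiced consonant) → [eː].
/u/ (word-final) is in the target of rule 2 but the environment (before a voiced consonant) is not met → [u].

[ɡetuːŋɡeːrwu]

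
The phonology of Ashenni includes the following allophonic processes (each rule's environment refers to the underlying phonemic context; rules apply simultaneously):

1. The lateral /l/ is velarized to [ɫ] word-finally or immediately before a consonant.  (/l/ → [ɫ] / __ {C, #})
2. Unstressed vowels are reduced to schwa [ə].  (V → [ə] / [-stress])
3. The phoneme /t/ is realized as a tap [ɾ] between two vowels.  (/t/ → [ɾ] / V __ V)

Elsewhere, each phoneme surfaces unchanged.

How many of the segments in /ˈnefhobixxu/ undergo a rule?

Segments that undergo a rule: /o/ → [ə] (rule 2); /i/ → [ə] (rule 2); /u/ → [ə] (rule 2).
All other segments surface unchanged.

3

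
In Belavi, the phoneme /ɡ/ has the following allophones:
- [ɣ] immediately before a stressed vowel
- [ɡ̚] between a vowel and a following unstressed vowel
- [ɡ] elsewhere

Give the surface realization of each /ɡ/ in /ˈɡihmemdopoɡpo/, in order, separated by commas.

Occurrence 1 (position 1): immediately before a stressed vowel → [ɣ].
Occurrence 2 (position 11): no conditioning environment matches → elsewhere allophone [ɡ].

[ɣ], [ɡ]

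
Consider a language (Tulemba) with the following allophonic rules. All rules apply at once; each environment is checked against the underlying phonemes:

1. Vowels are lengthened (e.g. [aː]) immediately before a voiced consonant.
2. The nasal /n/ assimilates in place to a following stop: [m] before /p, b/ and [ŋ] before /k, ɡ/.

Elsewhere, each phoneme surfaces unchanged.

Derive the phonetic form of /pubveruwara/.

[puːbveːruːwaːra]

/p/ (word-initial): no rule targets it → [p].
/u/ (between /p/ and /b/): before a voiced consonant, so rule 1 applies → [uː].
/b/ stays [b].
/v/ — not in any rule's target class → [v].
/e/ meets the environment for rule 1 (before a voiced consonant) → [eː].
/r/ (between /e/ and /u/) is unaffected → [r].
/u/ (between /r/ and /w/): before a voiced consonant, so rule 1 applies → [uː].
/w/ — not in any rule's target class → [w].
/a/ (between /w/ and /r/) occurs before a voiced consonant → [aː] by rule 1.
/r/ (between /a/ and /a/) is unaffected → [r].
/a/ (word-final) fails the environment for rule 1, so it stays [a].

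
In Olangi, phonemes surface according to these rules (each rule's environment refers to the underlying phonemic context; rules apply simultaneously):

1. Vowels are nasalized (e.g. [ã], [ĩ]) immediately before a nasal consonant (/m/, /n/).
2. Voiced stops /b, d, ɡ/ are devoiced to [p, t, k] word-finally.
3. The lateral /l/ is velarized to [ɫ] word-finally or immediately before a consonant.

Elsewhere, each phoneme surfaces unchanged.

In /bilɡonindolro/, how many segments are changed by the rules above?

Segments that undergo a rule: /l/ → [ɫ] (rule 3); /o/ → [õ] (rule 1); /i/ → [ĩ] (rule 1); /l/ → [ɫ] (rule 3).
All other segments surface unchanged.

4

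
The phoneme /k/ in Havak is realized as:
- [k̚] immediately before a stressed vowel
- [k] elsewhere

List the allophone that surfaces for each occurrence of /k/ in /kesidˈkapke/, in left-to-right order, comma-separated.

Occurrence 1 (position 1): no conditioning environment matches → elsewhere allophone [k].
Occurrence 2 (position 6): immediately before a stressed vowel → [k̚].
Occurrence 3 (position 9): no conditioning environment matches → elsewhere allophone [k].

[k], [k̚], [k]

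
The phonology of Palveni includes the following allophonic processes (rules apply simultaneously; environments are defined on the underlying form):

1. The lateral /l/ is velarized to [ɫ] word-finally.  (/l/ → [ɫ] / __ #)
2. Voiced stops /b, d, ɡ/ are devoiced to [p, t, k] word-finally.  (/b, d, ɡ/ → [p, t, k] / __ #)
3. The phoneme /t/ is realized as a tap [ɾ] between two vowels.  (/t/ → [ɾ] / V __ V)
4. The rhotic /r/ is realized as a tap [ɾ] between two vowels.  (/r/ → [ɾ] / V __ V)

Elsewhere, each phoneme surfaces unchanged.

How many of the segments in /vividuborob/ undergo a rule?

2

Segments that undergo a rule: /r/ → [ɾ] (rule 4); /b/ → [p] (rule 2).
All other segments surface unchanged.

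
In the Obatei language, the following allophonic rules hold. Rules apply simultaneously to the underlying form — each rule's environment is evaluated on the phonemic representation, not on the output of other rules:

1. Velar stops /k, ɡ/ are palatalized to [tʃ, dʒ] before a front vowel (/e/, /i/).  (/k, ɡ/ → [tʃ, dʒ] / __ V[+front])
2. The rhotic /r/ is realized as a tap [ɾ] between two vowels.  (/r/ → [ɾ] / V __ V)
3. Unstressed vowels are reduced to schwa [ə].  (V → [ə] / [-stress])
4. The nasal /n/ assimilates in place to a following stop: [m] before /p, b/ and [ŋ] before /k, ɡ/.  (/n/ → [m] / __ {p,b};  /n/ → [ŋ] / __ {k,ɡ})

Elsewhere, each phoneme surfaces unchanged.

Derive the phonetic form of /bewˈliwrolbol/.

[bəwˈliwrəlbəl]

/e/ meets the environment for rule 3 (in an unstressed syllable) → [ə].
/i/ (between /l/ and /w/) is in the target of rule 3 but the environment (in an unstressed syllable) is not met → [i].
/r/ (between /w/ and /o/) is in the target of rule 2 but the environment (between two vowels) is not met → [r].
/o/ — between /r/ and /l/, in an unstressed syllable — surfaces as [ə] (rule 3).
/o/ (between /b/ and /l/) occurs in an unstressed syllable → [ə] by rule 3.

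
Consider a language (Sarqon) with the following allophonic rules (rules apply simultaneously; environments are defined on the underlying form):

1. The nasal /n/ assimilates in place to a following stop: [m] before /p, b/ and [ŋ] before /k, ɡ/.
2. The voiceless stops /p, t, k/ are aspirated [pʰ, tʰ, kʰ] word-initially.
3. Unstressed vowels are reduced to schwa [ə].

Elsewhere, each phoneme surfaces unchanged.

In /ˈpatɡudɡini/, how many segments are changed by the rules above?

4

Segments that undergo a rule: /p/ → [pʰ] (rule 2); /u/ → [ə] (rule 3); /i/ → [ə] (rule 3); /i/ → [ə] (rule 3).
All other segments surface unchanged.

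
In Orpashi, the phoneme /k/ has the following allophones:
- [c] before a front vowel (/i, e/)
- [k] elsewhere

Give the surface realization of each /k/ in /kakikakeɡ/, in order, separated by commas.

Occurrence 1 (position 1): no conditioning environment matches → elsewhere allophone [k].
Occurrence 2 (position 3): before a front vowel → [c].
Occurrence 3 (position 5): no conditioning environment matches → elsewhere allophone [k].
Occurrence 4 (position 7): before a front vowel → [c].

[k], [c], [k], [c]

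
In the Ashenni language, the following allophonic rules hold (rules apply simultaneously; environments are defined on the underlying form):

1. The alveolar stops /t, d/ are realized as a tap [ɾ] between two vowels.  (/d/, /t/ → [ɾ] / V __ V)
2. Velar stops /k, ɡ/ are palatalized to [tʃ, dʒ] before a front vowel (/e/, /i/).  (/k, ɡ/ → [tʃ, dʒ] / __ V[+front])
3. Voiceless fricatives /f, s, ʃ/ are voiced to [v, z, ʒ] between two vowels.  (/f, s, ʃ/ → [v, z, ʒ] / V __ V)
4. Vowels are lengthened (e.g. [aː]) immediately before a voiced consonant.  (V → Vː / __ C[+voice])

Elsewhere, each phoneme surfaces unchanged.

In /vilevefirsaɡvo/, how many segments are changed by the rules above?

Segments that undergo a rule: /i/ → [iː] (rule 4); /e/ → [eː] (rule 4); /f/ → [v] (rule 3); /i/ → [iː] (rule 4); /a/ → [aː] (rule 4).
All other segments surface unchanged.

5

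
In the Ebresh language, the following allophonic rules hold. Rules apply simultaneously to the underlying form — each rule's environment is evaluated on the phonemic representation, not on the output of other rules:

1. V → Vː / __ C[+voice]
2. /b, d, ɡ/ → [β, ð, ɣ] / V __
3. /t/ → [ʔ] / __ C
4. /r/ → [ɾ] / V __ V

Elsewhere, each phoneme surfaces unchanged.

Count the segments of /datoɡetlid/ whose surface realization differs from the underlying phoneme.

5

Segments that undergo a rule: /o/ → [oː] (rule 1); /ɡ/ → [ɣ] (rule 2); /t/ → [ʔ] (rule 3); /i/ → [iː] (rule 1); /d/ → [ð] (rule 2).
All other segments surface unchanged.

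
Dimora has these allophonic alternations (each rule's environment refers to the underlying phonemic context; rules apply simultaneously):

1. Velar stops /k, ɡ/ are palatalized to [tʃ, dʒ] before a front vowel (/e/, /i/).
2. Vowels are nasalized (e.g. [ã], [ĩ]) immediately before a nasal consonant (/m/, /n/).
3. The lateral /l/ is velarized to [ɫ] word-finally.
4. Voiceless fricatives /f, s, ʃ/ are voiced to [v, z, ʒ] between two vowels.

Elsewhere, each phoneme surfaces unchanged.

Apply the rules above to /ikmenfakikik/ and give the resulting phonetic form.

/i/ (word-initial): rule 2 targets it, but not before a nasal consonant → unchanged [i].
/k/ (between /i/ and /m/) fails the environment for rule 1, so it stays [k].
/e/ (between /m/ and /n/): before a nasal consonant, so rule 2 applies → [ẽ].
/f/ (between /n/ and /a/) is in the target of rule 4 but the environment (between two vowels) is not met → [f].
/a/ (between /f/ and /k/) fails the environment for rule 2, so it stays [a].
/k/ (between /a/ and /i/): before a front vowel, so rule 1 applies → [tʃ].
/i/ (between /k/ and /k/): rule 2 targets it, but not before a nasal consonant → unchanged [i].
Rule 1 applies to /k/ (between /i/ and /i/: before a front vowel) → [tʃ].
/i/ (between /k/ and /k/) is in the target of rule 2 but the environment (before a nasal consonant) is not met → [i].
/k/ (word-final): rule 1 targets it, but not before a front vowel → unchanged [k].

[ikmẽnfatʃitʃik]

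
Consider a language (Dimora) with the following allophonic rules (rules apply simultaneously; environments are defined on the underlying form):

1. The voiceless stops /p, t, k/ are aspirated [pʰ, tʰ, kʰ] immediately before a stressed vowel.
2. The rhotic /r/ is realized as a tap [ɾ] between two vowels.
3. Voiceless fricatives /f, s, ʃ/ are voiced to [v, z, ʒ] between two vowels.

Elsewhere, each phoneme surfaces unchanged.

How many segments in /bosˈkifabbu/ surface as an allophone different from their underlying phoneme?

2

Segments that undergo a rule: /k/ → [kʰ] (rule 1); /f/ → [v] (rule 3).
All other segments surface unchanged.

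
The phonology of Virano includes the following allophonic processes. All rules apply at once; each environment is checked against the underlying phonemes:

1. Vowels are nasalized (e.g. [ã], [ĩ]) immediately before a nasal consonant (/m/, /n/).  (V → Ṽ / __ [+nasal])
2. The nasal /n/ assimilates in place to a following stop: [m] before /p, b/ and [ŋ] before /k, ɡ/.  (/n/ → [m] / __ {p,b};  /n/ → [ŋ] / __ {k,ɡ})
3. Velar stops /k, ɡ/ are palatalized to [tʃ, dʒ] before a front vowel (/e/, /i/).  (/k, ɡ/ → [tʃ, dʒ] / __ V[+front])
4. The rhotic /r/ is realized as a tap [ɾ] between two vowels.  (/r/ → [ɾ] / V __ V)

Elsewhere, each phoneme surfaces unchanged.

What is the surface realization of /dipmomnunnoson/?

[dipmõmnũnnosõn]

/d/ (word-initial) is unaffected → [d].
/i/ (between /d/ and /p/) is in the target of rule 1 but the environment (before a nasal consonant) is not met → [i].
/p/ — not in any rule's target class → [p].
/m/ (between /p/ and /o/) is unaffected → [m].
/o/ (between /m/ and /m/): before a nasal consonant, so rule 1 applies → [õ].
/m/ (between /o/ and /n/) is unaffected → [m].
/n/ (between /m/ and /u/) is in the target of rule 2 but the environment (before a labial or velar stop) is not met → [n].
/u/ meets the environment for rule 1 (before a nasal consonant) → [ũ].
/n/ — between /u/ and /n/; rule 2 does not apply here → [n].
/n/ (between /n/ and /o/) fails the environment for rule 2, so it stays [n].
/o/ (between /n/ and /s/): rule 1 targets it, but not before a nasal consonant → unchanged [o].
/s/ — not in any rule's target class → [s].
/o/ — between /s/ and /n/, before a nasal consonant — surfaces as [õ] (rule 1).
/n/ (word-final): rule 2 targets it, but not before a labial or velar stop → unchanged [n].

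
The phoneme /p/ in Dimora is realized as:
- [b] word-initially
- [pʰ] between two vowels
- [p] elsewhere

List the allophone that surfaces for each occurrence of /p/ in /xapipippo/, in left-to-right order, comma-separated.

[pʰ], [pʰ], [p], [p]

Occurrence 1 (position 3): between two vowels → [pʰ].
Occurrence 2 (position 5): between two vowels → [pʰ].
Occurrence 3 (position 7): no conditioning environment matches → elsewhere allophone [p].
Occurrence 4 (position 8): no conditioning environment matches → elsewhere allophone [p].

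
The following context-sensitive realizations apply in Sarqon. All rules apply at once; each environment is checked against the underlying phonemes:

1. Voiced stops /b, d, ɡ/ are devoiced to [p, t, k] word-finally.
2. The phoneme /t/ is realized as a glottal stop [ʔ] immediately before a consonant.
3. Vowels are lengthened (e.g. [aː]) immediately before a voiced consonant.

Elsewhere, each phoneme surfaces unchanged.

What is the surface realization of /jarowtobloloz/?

[jaːroːwtoːbloːloːz]

/j/ (word-initial) is unaffected → [j].
/a/ — between /j/ and /r/, before a voiced consonant — surfaces as [aː] (rule 3).
/r/ (between /a/ and /o/): no rule targets it → [r].
/o/ meets the environment for rule 3 (before a voiced consonant) → [oː].
/w/ (between /o/ and /t/) is unaffected → [w].
/t/ — between /w/ and /o/; rule 2 does not apply here → [t].
/o/ — between /t/ and /b/, before a voiced consonant — surfaces as [oː] (rule 3).
/b/ (between /o/ and /l/) is in the target of rule 1 but the environment (word-finally) is not met → [b].
/l/ (between /b/ and /o/) is unaffected → [l].
/o/ — between /l/ and /l/, before a voiced consonant — surfaces as [oː] (rule 3).
/l/ — not in any rule's target class → [l].
/o/ meets the environment for rule 3 (before a voiced consonant) → [oː].
/z/ (word-final): no rule targets it → [z].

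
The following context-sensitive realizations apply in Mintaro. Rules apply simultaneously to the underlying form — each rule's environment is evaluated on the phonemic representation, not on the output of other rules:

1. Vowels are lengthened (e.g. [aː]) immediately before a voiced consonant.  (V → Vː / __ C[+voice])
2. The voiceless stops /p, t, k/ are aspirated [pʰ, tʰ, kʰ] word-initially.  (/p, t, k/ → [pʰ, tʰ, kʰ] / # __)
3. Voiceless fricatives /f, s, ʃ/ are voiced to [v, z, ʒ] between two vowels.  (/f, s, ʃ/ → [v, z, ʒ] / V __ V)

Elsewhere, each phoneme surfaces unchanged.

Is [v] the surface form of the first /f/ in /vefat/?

Yes

/f/ (between /e/ and /a/): between two vowels, so rule 3 applies → [v].
The actual realization is [v], which matches [v].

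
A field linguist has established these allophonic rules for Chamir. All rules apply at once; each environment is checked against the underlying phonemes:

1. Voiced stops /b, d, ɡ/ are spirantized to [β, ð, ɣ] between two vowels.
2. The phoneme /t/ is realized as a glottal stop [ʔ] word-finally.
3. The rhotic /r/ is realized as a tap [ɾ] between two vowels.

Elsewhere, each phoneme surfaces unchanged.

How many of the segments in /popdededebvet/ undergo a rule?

3

Segments that undergo a rule: /d/ → [ð] (rule 1); /d/ → [ð] (rule 1); /t/ → [ʔ] (rule 2).
All other segments surface unchanged.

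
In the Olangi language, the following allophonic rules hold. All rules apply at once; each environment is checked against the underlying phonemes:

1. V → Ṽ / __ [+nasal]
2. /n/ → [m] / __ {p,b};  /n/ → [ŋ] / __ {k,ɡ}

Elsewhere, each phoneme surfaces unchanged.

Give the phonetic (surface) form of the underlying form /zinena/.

[zĩnẽna]

/z/ — not in any rule's target class → [z].
/i/ meets the environment for rule 1 (before a nasal consonant) → [ĩ].
/n/ (between /i/ and /e/) fails the environment for rule 2, so it stays [n].
/e/ meets the environment for rule 1 (before a nasal consonant) → [ẽ].
/n/ (between /e/ and /a/) is in the target of rule 2 but the environment (before a labial or velar stop) is not met → [n].
/a/ — word-final; rule 1 does not apply here → [a].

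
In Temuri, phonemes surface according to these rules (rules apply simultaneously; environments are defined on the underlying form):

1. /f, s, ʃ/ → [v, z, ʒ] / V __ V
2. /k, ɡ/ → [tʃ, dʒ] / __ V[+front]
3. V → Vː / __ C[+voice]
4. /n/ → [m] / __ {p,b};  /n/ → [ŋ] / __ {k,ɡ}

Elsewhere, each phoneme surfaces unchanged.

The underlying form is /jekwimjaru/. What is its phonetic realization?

/j/ — not in any rule's target class → [j].
/e/ (between /j/ and /k/) fails the environment for rule 3, so it stays [e].
/k/ (between /e/ and /w/) is in the target of rule 2 but the environment (before a front vowel) is not met → [k].
/w/ stays [w].
/i/ (between /w/ and /m/) occurs before a voiced consonant → [iː] by rule 3.
/m/ — not in any rule's target class → [m].
/j/ — not in any rule's target class → [j].
/a/ (between /j/ and /r/): before a voiced consonant, so rule 3 applies → [aː].
/r/ — not in any rule's target class → [r].
/u/ (word-final) is in the target of rule 3 but the environment (before a voiced consonant) is not met → [u].

[jekwiːmjaːru]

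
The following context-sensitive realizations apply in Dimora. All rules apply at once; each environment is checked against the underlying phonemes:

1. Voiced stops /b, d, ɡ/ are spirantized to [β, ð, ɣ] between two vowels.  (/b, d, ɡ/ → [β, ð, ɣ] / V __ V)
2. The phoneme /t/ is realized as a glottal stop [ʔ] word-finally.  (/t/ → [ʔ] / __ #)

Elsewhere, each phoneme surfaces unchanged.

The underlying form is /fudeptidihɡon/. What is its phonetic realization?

/f/ (word-initial) is unaffected → [f].
/u/ — not in any rule's target class → [u].
/d/ — between /u/ and /e/, between two vowels — surfaces as [ð] (rule 1).
/e/ (between /d/ and /p/): no rule targets it → [e].
/p/ stays [p].
/t/ (between /p/ and /i/) fails the environment for rule 2, so it stays [t].
/i/ (between /t/ and /d/) is unaffected → [i].
/d/ — between /i/ and /i/, between two vowels — surfaces as [ð] (rule 1).
/i/ (between /d/ and /h/) is unaffected → [i].
/h/ (between /i/ and /ɡ/) is unaffected → [h].
/ɡ/ (between /h/ and /o/) is in the target of rule 1 but the environment (between two vowels) is not met → [ɡ].
/o/ (between /ɡ/ and /n/) is unaffected → [o].
/n/ — not in any rule's target class → [n].

[fuðeptiðihɡon]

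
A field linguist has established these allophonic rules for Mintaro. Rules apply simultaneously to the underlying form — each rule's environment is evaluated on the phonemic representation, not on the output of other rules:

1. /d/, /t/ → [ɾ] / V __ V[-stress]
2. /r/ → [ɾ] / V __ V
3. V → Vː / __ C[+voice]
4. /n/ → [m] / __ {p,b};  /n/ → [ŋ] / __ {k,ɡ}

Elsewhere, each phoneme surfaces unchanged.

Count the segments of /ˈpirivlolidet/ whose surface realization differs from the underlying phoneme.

Segments that undergo a rule: /i/ → [iː] (rule 3); /r/ → [ɾ] (rule 2); /i/ → [iː] (rule 3); /o/ → [oː] (rule 3); /i/ → [iː] (rule 3); /d/ → [ɾ] (rule 1).
All other segments surface unchanged.

6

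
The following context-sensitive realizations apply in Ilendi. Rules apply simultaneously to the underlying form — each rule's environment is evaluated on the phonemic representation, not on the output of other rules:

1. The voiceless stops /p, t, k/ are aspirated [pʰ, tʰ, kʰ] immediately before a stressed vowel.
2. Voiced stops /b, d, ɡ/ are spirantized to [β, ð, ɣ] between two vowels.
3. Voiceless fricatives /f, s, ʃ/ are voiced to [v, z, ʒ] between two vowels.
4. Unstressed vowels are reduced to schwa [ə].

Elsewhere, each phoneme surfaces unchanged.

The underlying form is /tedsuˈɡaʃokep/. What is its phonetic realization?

[tədsəˈɣaʒəkəp]

/t/ — word-initial; rule 1 does not apply here → [t].
/e/ (between /t/ and /d/): in an unstressed syllable, so rule 4 applies → [ə].
/d/ (between /e/ and /s/) is in the target of rule 2 but the environment (between two vowels) is not met → [d].
/s/ (between /d/ and /u/) is in the target of rule 3 but the environment (between two vowels) is not met → [s].
Rule 4 applies to /u/ (between /s/ and /ɡ/: in an unstressed syllable) → [ə].
/ɡ/ (between /u/ and /a/) occurs between two vowels → [ɣ] by rule 2.
/a/ — between /ɡ/ and /ʃ/; rule 4 does not apply here → [a].
/ʃ/ meets the environment for rule 3 (between two vowels) → [ʒ].
/o/ — between /ʃ/ and /k/, in an unstressed syllable — surfaces as [ə] (rule 4).
/k/ — between /o/ and /e/; rule 1 does not apply here → [k].
/e/ — between /k/ and /p/, in an unstressed syllable — surfaces as [ə] (rule 4).
/p/ (word-final): rule 1 targets it, but not immediately before a stressed vowel → unchanged [p].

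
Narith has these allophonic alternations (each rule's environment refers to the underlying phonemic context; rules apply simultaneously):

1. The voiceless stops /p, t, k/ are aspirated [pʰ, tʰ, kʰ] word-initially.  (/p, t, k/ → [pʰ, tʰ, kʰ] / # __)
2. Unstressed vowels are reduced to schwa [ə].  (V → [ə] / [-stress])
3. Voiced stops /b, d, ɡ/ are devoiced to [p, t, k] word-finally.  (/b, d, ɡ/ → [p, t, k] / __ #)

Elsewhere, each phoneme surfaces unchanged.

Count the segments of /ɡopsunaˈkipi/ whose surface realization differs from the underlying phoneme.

Segments that undergo a rule: /o/ → [ə] (rule 2); /u/ → [ə] (rule 2); /a/ → [ə] (rule 2); /i/ → [ə] (rule 2).
All other segments surface unchanged.

4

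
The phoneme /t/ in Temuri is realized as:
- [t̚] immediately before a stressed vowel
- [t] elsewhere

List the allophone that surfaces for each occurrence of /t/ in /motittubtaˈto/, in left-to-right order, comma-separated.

Occurrence 1 (position 3): no conditioning environment matches → elsewhere allophone [t].
Occurrence 2 (position 5): no conditioning environment matches → elsewhere allophone [t].
Occurrence 3 (position 6): no conditioning environment matches → elsewhere allophone [t].
Occurrence 4 (position 9): no conditioning environment matches → elsewhere allophone [t].
Occurrence 5 (position 11): immediately before a stressed vowel → [t̚].

[t], [t], [t], [t], [t̚]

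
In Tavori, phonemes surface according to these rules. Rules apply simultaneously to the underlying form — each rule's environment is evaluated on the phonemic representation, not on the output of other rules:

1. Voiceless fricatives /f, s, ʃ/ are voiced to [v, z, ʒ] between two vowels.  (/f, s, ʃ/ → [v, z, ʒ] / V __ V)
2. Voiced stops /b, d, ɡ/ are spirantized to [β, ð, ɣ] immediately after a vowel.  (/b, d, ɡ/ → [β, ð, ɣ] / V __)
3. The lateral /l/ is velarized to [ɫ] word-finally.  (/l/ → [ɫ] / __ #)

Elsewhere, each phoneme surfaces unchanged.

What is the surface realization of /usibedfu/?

[uziβeðfu]

/u/ (word-initial) is unaffected → [u].
/s/ meets the environment for rule 1 (between two vowels) → [z].
/i/ (between /s/ and /b/) is unaffected → [i].
/b/ (between /i/ and /e/): immediately after a vowel, so rule 2 applies → [β].
/e/ (between /b/ and /d/) is unaffected → [e].
/d/ (between /e/ and /f/): immediately after a vowel, so rule 2 applies → [ð].
/f/ (between /d/ and /u/): rule 1 targets it, but not between two vowels → unchanged [f].
/u/ — not in any rule's target class → [u].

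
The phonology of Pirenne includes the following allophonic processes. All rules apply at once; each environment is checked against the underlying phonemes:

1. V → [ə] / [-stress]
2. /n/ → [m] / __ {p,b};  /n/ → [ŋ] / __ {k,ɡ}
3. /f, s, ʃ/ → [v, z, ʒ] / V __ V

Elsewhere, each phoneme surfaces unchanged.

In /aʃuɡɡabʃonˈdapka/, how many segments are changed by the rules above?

Segments that undergo a rule: /a/ → [ə] (rule 1); /ʃ/ → [ʒ] (rule 3); /u/ → [ə] (rule 1); /a/ → [ə] (rule 1); /o/ → [ə] (rule 1); /a/ → [ə] (rule 1).
All other segments surface unchanged.

6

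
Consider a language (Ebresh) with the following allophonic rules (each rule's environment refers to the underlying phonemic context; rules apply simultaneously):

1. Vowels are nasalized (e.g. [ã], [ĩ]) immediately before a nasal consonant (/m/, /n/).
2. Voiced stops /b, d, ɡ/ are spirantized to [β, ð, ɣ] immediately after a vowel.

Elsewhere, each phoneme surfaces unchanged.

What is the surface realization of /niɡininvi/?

[niɣĩnĩnvi]

/n/ — not in any rule's target class → [n].
/i/ — between /n/ and /ɡ/; rule 1 does not apply here → [i].
/ɡ/ meets the environment for rule 2 (immediately after a vowel) → [ɣ].
Rule 1 applies to /i/ (between /ɡ/ and /n/: before a nasal consonant) → [ĩ].
/n/ stays [n].
/i/ meets the environment for rule 1 (before a nasal consonant) → [ĩ].
/n/ stays [n].
/v/ stays [v].
/i/ (word-final): rule 1 targets it, but not before a nasal consonant → unchanged [i].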